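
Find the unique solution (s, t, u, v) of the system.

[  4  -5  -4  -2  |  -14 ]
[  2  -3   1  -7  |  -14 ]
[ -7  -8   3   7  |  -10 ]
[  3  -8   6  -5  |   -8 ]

(2, 2, 2, 2)

Forward elimination on [A|b]:
R2 <- R2 - (1/2)*R1:  [    0  -1/2     3    -6    -7 ]
R3 <- R3 - (-7/4)*R1:  [     0  -67/4     -4    7/2  -69/2 ]
R4 <- R4 - (3/4)*R1:  [     0  -17/4      9   -7/2    5/2 ]
R3 <- R3 - (67/2)*R2:  [      0       0  -209/2   409/2     200 ]
R4 <- R4 - (17/2)*R2:  [     0      0  -33/2   95/2     62 ]
R4 <- R4 - (3/19)*R3:  [      0       0       0  289/19  578/19 ]
Row echelon form:
[ 4    -5      -4      -2  |     -14 ]
[ 0  -1/2       3      -6  |      -7 ]
[ 0     0  -209/2   409/2  |     200 ]
[ 0     0       0  289/19  |  578/19 ]
Back-substitution:
v = (578/19) / (289/19) = 2
u = (200 - (409/2)*(2)) / (-209/2) = 2
t = (-7 - (3)*(2) - (-6)*(2)) / (-1/2) = 2
s = (-14 - (-5)*(2) - (-4)*(2) - (-2)*(2)) / 4 = 2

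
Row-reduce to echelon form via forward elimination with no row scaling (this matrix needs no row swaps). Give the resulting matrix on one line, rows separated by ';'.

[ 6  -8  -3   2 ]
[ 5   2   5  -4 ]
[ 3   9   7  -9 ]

REF = [6 -8 -3 2; 0 26/3 15/2 -17/3; 0 0 -11/4 -3/2]

Forward elimination:
R2 <- R2 - (5/6)*R1:  [     0   26/3   15/2  -17/3 ]
R3 <- R3 - (1/2)*R1:  [    0    13  17/2   -10 ]
R3 <- R3 - (3/2)*R2:  [     0      0  -11/4   -3/2 ]
Row echelon form:
[ 6    -8     -3      2 ]
[ 0  26/3   15/2  -17/3 ]
[ 0     0  -11/4   -3/2 ]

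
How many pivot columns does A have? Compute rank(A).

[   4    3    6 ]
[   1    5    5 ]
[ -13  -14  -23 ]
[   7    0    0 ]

Row reduction:
R2 <- R2 - (1/4)*R1:  [    0  17/4   7/2 ]
R3 <- R3 - (-13/4)*R1:  [     0  -17/4   -7/2 ]
R4 <- R4 - (7/4)*R1:  [     0  -21/4  -21/2 ]
R3 <- R3 - (-1)*R2:  [ 0  0  0 ]
R4 <- R4 - (-21/17)*R2:  [       0        0  -105/17 ]
R3 <-> R4   (pivot in column 3 was zero)
[ 4     3        6 ]
[ 0  17/4      7/2 ]
[ 0     0  -105/17 ]
[ 0     0        0 ]
Row echelon form:
[ 4     3        6 ]
[ 0  17/4      7/2 ]
[ 0     0  -105/17 ]
[ 0     0        0 ]
Nonzero rows / pivot columns: 3

rank(A) = 3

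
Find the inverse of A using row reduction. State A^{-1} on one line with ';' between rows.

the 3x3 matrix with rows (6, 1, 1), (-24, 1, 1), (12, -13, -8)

Gauss-Jordan on [A | I]:
R1 <- (1/6)*R1:  [   1  1/6  1/6  |  1/6    0    0 ]
R2 <- R2 - (-24)*R1:  [ 0  5  5  |  4  1  0 ]
R3 <- R3 - (12)*R1:  [   0  -15  -10  |   -2    0    1 ]
R2 <- (1/5)*R2:  [   0    1    1  |  4/5  1/5    0 ]
R1 <- R1 - (1/6)*R2:  [     1      0      0  |   1/30  -1/30      0 ]
R3 <- R3 - (-15)*R2:  [  0   0   5  |  10   3   1 ]
R3 <- (1/5)*R3:  [   0    0    1  |    2  3/5  1/5 ]
R2 <- R2 - (1)*R3:  [    0     1     0  |  -6/5  -2/5  -1/5 ]
Right block of [I | A^{-1}] is the inverse:
[ 1/30  -1/30     0 ]
[ -6/5   -2/5  -1/5 ]
[    2    3/5   1/5 ]

inverse = [1/30 -1/30 0; -6/5 -2/5 -1/5; 2 3/5 1/5]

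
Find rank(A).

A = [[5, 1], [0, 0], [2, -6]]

Row reduction:
R3 <- R3 - (2/5)*R1:  [     0  -32/5 ]
R2 <-> R3   (pivot in column 2 was zero)
[ 5      1 ]
[ 0  -32/5 ]
[ 0      0 ]
Row echelon form:
[ 5      1 ]
[ 0  -32/5 ]
[ 0      0 ]
Nonzero rows / pivot columns: 2

rank(A) = 2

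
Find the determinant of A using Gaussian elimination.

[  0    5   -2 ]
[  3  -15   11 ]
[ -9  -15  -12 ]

det(A) = 45

Forward elimination:
R1 <-> R2   (pivot in column 1 was zero)
[  3  -15   11 ]
[  0    5   -2 ]
[ -9  -15  -12 ]
R3 <- R3 - (-3)*R1:  [   0  -60   21 ]
R3 <- R3 - (-12)*R2:  [  0   0  -3 ]
Upper-triangular form:
[ 3  -15  11 ]
[ 0    5  -2 ]
[ 0    0  -3 ]
det(A) = (-1)^1 * (3) * (5) * (-3) = 45  (1 row swap -> sign -1)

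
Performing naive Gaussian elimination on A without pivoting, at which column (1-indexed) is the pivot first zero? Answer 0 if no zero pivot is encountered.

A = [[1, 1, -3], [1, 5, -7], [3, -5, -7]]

first zero-pivot column = 0

Naive forward elimination:
R2 <- R2 - (1)*R1:  [  0   4  -4 ]
R3 <- R3 - (3)*R1:  [  0  -8   2 ]
R3 <- R3 - (-2)*R2:  [  0   0  -6 ]
All pivots nonzero; naive elimination completes without hitting a zero pivot.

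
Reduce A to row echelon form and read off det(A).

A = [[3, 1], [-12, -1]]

det(A) = 9

Forward elimination:
R2 <- R2 - (-4)*R1:  [ 0  3 ]
Upper-triangular form:
[ 3  1 ]
[ 0  3 ]
det(A) = (-1)^0 * (3) * (3) = 9  (0 row swaps -> sign +1)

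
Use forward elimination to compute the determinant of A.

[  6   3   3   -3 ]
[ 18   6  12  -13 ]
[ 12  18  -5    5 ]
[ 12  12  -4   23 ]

Forward elimination:
R2 <- R2 - (3)*R1:  [  0  -3   3  -4 ]
R3 <- R3 - (2)*R1:  [   0   12  -11   11 ]
R4 <- R4 - (2)*R1:  [   0    6  -10   29 ]
R3 <- R3 - (-4)*R2:  [  0   0   1  -5 ]
R4 <- R4 - (-2)*R2:  [  0   0  -4  21 ]
R4 <- R4 - (-4)*R3:  [ 0  0  0  1 ]
Upper-triangular form:
[ 6   3  3  -3 ]
[ 0  -3  3  -4 ]
[ 0   0  1  -5 ]
[ 0   0  0   1 ]
det(A) = (-1)^0 * (6) * (-3) * (1) * (1) = -18  (0 row swaps -> sign +1)

det(A) = -18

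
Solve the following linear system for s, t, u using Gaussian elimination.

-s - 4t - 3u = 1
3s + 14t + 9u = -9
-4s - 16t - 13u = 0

Forward elimination on [A|b]:
R2 <- R2 - (-3)*R1:  [  0   2   0  -6 ]
R3 <- R3 - (4)*R1:  [  0   0  -1  -4 ]
Row echelon form:
[ -1  -4  -3  |   1 ]
[  0   2   0  |  -6 ]
[  0   0  -1  |  -4 ]
Back-substitution:
u = (-4) / -1 = 4
t = (-6) / 2 = -3
s = (1 - (-4)*(-3) - (-3)*(4)) / -1 = -1

(-1, -3, 4)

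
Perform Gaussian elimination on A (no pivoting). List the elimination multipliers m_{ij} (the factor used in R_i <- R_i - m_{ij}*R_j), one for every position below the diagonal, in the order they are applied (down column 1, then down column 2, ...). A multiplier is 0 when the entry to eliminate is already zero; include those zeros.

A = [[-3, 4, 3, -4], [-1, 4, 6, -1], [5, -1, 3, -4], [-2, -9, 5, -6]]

Forward elimination:
R2 <- R2 - (1/3)*R1:  [   0  8/3    5  1/3 ]
R3 <- R3 - (-5/3)*R1:  [     0   17/3      8  -32/3 ]
R4 <- R4 - (2/3)*R1:  [     0  -35/3      3  -10/3 ]
R3 <- R3 - (17/8)*R2:  [     0      0  -21/8  -91/8 ]
R4 <- R4 - (-35/8)*R2:  [     0      0  199/8  -15/8 ]
R4 <- R4 - (-199/21)*R3:  [      0       0       0  -329/3 ]
Multipliers (in order of application): m_{21} = 1/3, m_{31} = -5/3, m_{41} = 2/3, m_{32} = 17/8, m_{42} = -35/8, m_{43} = -199/21

multipliers: 1/3, -5/3, 2/3, 17/8, -35/8, -199/21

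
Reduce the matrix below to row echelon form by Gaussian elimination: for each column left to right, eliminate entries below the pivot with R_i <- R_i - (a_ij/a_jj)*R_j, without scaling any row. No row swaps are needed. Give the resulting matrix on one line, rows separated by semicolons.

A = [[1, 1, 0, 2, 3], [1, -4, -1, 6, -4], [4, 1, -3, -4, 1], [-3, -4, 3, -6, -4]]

REF = [1 1 0 2 3; 0 -5 -1 4 -7; 0 0 -12/5 -72/5 -34/5; 0 0 0 -20 -8/3]

Forward elimination:
R2 <- R2 - (1)*R1:  [  0  -5  -1   4  -7 ]
R3 <- R3 - (4)*R1:  [   0   -3   -3  -12  -11 ]
R4 <- R4 - (-3)*R1:  [  0  -1   3   0   5 ]
R3 <- R3 - (3/5)*R2:  [     0      0  -12/5  -72/5  -34/5 ]
R4 <- R4 - (1/5)*R2:  [    0     0  16/5  -4/5  32/5 ]
R4 <- R4 - (-4/3)*R3:  [    0     0     0   -20  -8/3 ]
Row echelon form:
[ 1   1      0      2      3 ]
[ 0  -5     -1      4     -7 ]
[ 0   0  -12/5  -72/5  -34/5 ]
[ 0   0      0    -20   -8/3 ]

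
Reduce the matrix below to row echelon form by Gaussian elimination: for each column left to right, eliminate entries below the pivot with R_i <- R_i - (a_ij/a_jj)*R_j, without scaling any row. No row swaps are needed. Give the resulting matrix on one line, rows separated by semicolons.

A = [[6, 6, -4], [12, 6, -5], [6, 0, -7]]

Forward elimination:
R2 <- R2 - (2)*R1:  [  0  -6   3 ]
R3 <- R3 - (1)*R1:  [  0  -6  -3 ]
R3 <- R3 - (1)*R2:  [  0   0  -6 ]
Row echelon form:
[ 6   6  -4 ]
[ 0  -6   3 ]
[ 0   0  -6 ]

REF = [6 6 -4; 0 -6 3; 0 0 -6]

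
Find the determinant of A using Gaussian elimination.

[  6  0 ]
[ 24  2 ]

det(A) = 12

Forward elimination:
R2 <- R2 - (4)*R1:  [ 0  2 ]
Upper-triangular form:
[ 6  0 ]
[ 0  2 ]
det(A) = (-1)^0 * (6) * (2) = 12  (0 row swaps -> sign +1)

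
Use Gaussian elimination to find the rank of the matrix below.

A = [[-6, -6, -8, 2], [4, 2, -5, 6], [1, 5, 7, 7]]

rank(A) = 3

Row reduction:
R2 <- R2 - (-2/3)*R1:  [     0     -2  -31/3   22/3 ]
R3 <- R3 - (-1/6)*R1:  [    0     4  17/3  22/3 ]
R3 <- R3 - (-2)*R2:  [   0    0  -15   22 ]
Row echelon form:
[ -6  -6     -8     2 ]
[  0  -2  -31/3  22/3 ]
[  0   0    -15    22 ]
Nonzero rows / pivot columns: 3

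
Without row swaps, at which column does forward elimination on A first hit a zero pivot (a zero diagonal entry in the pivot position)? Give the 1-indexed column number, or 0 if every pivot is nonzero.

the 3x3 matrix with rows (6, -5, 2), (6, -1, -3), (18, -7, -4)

first zero-pivot column = 3

Naive forward elimination:
R2 <- R2 - (1)*R1:  [  0   4  -5 ]
R3 <- R3 - (3)*R1:  [   0    8  -10 ]
R3 <- R3 - (2)*R2:  [ 0  0  0 ]
Matrix at this point:
[ 6  -5   2 ]
[ 0   4  -5 ]
[ 0   0   0 ]
Pivot entry (3,3) in the last row is zero and there are no rows below to swap with -> zero pivot in column 3 (A is singular).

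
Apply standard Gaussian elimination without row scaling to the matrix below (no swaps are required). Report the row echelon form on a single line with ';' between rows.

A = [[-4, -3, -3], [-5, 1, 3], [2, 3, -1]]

Forward elimination:
R2 <- R2 - (5/4)*R1:  [    0  19/4  27/4 ]
R3 <- R3 - (-1/2)*R1:  [    0   3/2  -5/2 ]
R3 <- R3 - (6/19)*R2:  [      0       0  -88/19 ]
Row echelon form:
[ -4    -3      -3 ]
[  0  19/4    27/4 ]
[  0     0  -88/19 ]

REF = [-4 -3 -3; 0 19/4 27/4; 0 0 -88/19]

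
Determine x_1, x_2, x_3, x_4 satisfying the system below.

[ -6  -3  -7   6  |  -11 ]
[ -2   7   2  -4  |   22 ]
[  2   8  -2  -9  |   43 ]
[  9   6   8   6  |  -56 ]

(-2, 0, -1, -5)

Forward elimination on [A|b]:
R2 <- R2 - (1/3)*R1:  [    0     8  13/3    -6  77/3 ]
R3 <- R3 - (-1/3)*R1:  [     0      7  -13/3     -7  118/3 ]
R4 <- R4 - (-3/2)*R1:  [      0     3/2    -5/2      15  -145/2 ]
R3 <- R3 - (7/8)*R2:  [     0      0  -65/8   -7/4  135/8 ]
R4 <- R4 - (3/16)*R2:  [        0         0    -53/16     129/8  -1237/16 ]
R4 <- R4 - (53/130)*R3:  [        0         0         0  2189/130  -2189/26 ]
Row echelon form:
[ -6  -3     -7         6  |       -11 ]
[  0   8   13/3        -6  |      77/3 ]
[  0   0  -65/8      -7/4  |     135/8 ]
[  0   0      0  2189/130  |  -2189/26 ]
Back-substitution:
x_4 = (-2189/26) / (2189/130) = -5
x_3 = (135/8 - (-7/4)*(-5)) / (-65/8) = -1
x_2 = (77/3 - (13/3)*(-1) - (-6)*(-5)) / 8 = 0
x_1 = (-11 - (-3)*(0) - (-7)*(-1) - (6)*(-5)) / -6 = -2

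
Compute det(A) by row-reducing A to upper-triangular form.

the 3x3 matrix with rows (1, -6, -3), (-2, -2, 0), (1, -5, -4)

Forward elimination:
R2 <- R2 - (-2)*R1:  [   0  -14   -6 ]
R3 <- R3 - (1)*R1:  [  0   1  -1 ]
R3 <- R3 - (-1/14)*R2:  [     0      0  -10/7 ]
Upper-triangular form:
[ 1   -6     -3 ]
[ 0  -14     -6 ]
[ 0    0  -10/7 ]
det(A) = (-1)^0 * (1) * (-14) * (-10/7) = 20  (0 row swaps -> sign +1)

det(A) = 20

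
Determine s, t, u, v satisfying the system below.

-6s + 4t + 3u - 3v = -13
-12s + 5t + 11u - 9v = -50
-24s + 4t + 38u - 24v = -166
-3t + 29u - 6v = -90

Forward elimination on [A|b]:
R2 <- R2 - (2)*R1:  [   0   -3    5   -3  -24 ]
R3 <- R3 - (4)*R1:  [    0   -12    26   -12  -114 ]
R3 <- R3 - (4)*R2:  [   0    0    6    0  -18 ]
R4 <- R4 - (1)*R2:  [   0    0   24   -3  -66 ]
R4 <- R4 - (4)*R3:  [  0   0   0  -3   6 ]
Row echelon form:
[ -6   4  3  -3  |  -13 ]
[  0  -3  5  -3  |  -24 ]
[  0   0  6   0  |  -18 ]
[  0   0  0  -3  |    6 ]
Back-substitution:
v = (6) / -3 = -2
u = (-18) / 6 = -3
t = (-24 - (5)*(-3) - (-3)*(-2)) / -3 = 5
s = (-13 - (4)*(5) - (3)*(-3) - (-3)*(-2)) / -6 = 5

(5, 5, -3, -2)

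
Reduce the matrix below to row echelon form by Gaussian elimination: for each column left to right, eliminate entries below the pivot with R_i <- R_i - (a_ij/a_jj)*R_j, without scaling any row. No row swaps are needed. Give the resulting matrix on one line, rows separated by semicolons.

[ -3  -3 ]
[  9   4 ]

Forward elimination:
R2 <- R2 - (-3)*R1:  [  0  -5 ]
Row echelon form:
[ -3  -3 ]
[  0  -5 ]

REF = [-3 -3; 0 -5]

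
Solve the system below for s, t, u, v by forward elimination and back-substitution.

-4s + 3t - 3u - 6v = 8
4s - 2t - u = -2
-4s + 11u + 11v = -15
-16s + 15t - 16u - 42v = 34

(1, 4, -2, 1)

Forward elimination on [A|b]:
R2 <- R2 - (-1)*R1:  [  0   1  -4  -6   6 ]
R3 <- R3 - (1)*R1:  [   0   -3   14   17  -23 ]
R4 <- R4 - (4)*R1:  [   0    3   -4  -18    2 ]
R3 <- R3 - (-3)*R2:  [  0   0   2  -1  -5 ]
R4 <- R4 - (3)*R2:  [   0    0    8    0  -16 ]
R4 <- R4 - (4)*R3:  [ 0  0  0  4  4 ]
Row echelon form:
[ -4  3  -3  -6  |   8 ]
[  0  1  -4  -6  |   6 ]
[  0  0   2  -1  |  -5 ]
[  0  0   0   4  |   4 ]
Back-substitution:
v = (4) / 4 = 1
u = (-5 - (-1)*(1)) / 2 = -2
t = (6 - (-4)*(-2) - (-6)*(1)) / 1 = 4
s = (8 - (3)*(4) - (-3)*(-2) - (-6)*(1)) / -4 = 1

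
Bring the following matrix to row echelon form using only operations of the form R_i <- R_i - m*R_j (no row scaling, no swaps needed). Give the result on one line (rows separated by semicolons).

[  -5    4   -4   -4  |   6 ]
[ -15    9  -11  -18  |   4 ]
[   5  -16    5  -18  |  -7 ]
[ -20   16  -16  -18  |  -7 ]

Forward elimination:
R2 <- R2 - (3)*R1:  [   0   -3    1   -6  -14 ]
R3 <- R3 - (-1)*R1:  [   0  -12    1  -22   -1 ]
R4 <- R4 - (4)*R1:  [   0    0    0   -2  -31 ]
R3 <- R3 - (4)*R2:  [  0   0  -3   2  55 ]
Row echelon form:
[ -5   4  -4  -4  |    6 ]
[  0  -3   1  -6  |  -14 ]
[  0   0  -3   2  |   55 ]
[  0   0   0  -2  |  -31 ]

REF = [-5 4 -4 -4 6; 0 -3 1 -6 -14; 0 0 -3 2 55; 0 0 0 -2 -31]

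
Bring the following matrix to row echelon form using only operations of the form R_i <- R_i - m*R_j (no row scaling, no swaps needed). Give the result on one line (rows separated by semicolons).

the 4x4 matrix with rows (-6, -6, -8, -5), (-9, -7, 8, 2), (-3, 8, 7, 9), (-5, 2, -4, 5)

Forward elimination:
R2 <- R2 - (3/2)*R1:  [    0     2    20  19/2 ]
R3 <- R3 - (1/2)*R1:  [    0    11    11  23/2 ]
R4 <- R4 - (5/6)*R1:  [    0     7   8/3  55/6 ]
R3 <- R3 - (11/2)*R2:  [      0       0     -99  -163/4 ]
R4 <- R4 - (7/2)*R2:  [       0        0   -202/3  -289/12 ]
R4 <- R4 - (202/297)*R3:  [         0          0          0  4315/1188 ]
Row echelon form:
[ -6  -6   -8         -5 ]
[  0   2   20       19/2 ]
[  0   0  -99     -163/4 ]
[  0   0    0  4315/1188 ]

REF = [-6 -6 -8 -5; 0 2 20 19/2; 0 0 -99 -163/4; 0 0 0 4315/1188]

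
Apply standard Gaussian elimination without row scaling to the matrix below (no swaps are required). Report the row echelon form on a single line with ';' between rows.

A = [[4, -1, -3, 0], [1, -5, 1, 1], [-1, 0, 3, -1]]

Forward elimination:
R2 <- R2 - (1/4)*R1:  [     0  -19/4    7/4      1 ]
R3 <- R3 - (-1/4)*R1:  [    0  -1/4   9/4    -1 ]
R3 <- R3 - (1/19)*R2:  [      0       0   41/19  -20/19 ]
Row echelon form:
[ 4     -1     -3       0 ]
[ 0  -19/4    7/4       1 ]
[ 0      0  41/19  -20/19 ]

REF = [4 -1 -3 0; 0 -19/4 7/4 1; 0 0 41/19 -20/19]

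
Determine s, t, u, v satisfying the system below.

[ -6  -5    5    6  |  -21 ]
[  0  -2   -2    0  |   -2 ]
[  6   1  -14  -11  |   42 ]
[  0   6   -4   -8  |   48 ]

(-3, 2, -1, -4)

Forward elimination on [A|b]:
R3 <- R3 - (-1)*R1:  [  0  -4  -9  -5  21 ]
R3 <- R3 - (2)*R2:  [  0   0  -5  -5  25 ]
R4 <- R4 - (-3)*R2:  [   0    0  -10   -8   42 ]
R4 <- R4 - (2)*R3:  [  0   0   0   2  -8 ]
Row echelon form:
[ -6  -5   5   6  |  -21 ]
[  0  -2  -2   0  |   -2 ]
[  0   0  -5  -5  |   25 ]
[  0   0   0   2  |   -8 ]
Back-substitution:
v = (-8) / 2 = -4
u = (25 - (-5)*(-4)) / -5 = -1
t = (-2 - (-2)*(-1)) / -2 = 2
s = (-21 - (-5)*(2) - (5)*(-1) - (6)*(-4)) / -6 = -3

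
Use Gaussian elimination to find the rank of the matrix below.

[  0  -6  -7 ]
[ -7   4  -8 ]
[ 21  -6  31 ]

rank(A) = 2

Row reduction:
R1 <-> R2   (pivot in column 1 was zero)
[ -7   4  -8 ]
[  0  -6  -7 ]
[ 21  -6  31 ]
R3 <- R3 - (-3)*R1:  [ 0  6  7 ]
R3 <- R3 - (-1)*R2:  [ 0  0  0 ]
Row echelon form:
[ -7   4  -8 ]
[  0  -6  -7 ]
[  0   0   0 ]
Nonzero rows / pivot columns: 2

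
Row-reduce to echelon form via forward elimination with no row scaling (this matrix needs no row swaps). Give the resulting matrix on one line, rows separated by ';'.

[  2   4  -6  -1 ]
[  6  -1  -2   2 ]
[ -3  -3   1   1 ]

Forward elimination:
R2 <- R2 - (3)*R1:  [   0  -13   16    5 ]
R3 <- R3 - (-3/2)*R1:  [    0     3    -8  -1/2 ]
R3 <- R3 - (-3/13)*R2:  [      0       0  -56/13   17/26 ]
Row echelon form:
[ 2    4      -6     -1 ]
[ 0  -13      16      5 ]
[ 0    0  -56/13  17/26 ]

REF = [2 4 -6 -1; 0 -13 16 5; 0 0 -56/13 17/26]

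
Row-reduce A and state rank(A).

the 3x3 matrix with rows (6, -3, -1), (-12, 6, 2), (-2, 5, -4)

Row reduction:
R2 <- R2 - (-2)*R1:  [ 0  0  0 ]
R3 <- R3 - (-1/3)*R1:  [     0      4  -13/3 ]
R2 <-> R3   (pivot in column 2 was zero)
[ 6  -3     -1 ]
[ 0   4  -13/3 ]
[ 0   0      0 ]
Row echelon form:
[ 6  -3     -1 ]
[ 0   4  -13/3 ]
[ 0   0      0 ]
Nonzero rows / pivot columns: 2

rank(A) = 2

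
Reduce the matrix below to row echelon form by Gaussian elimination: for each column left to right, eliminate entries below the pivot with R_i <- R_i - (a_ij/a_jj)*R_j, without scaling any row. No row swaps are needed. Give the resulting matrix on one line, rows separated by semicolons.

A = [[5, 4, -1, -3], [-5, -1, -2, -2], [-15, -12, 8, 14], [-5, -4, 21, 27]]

Forward elimination:
R2 <- R2 - (-1)*R1:  [  0   3  -3  -5 ]
R3 <- R3 - (-3)*R1:  [ 0  0  5  5 ]
R4 <- R4 - (-1)*R1:  [  0   0  20  24 ]
R4 <- R4 - (4)*R3:  [ 0  0  0  4 ]
Row echelon form:
[ 5  4  -1  -3 ]
[ 0  3  -3  -5 ]
[ 0  0   5   5 ]
[ 0  0   0   4 ]

REF = [5 4 -1 -3; 0 3 -3 -5; 0 0 5 5; 0 0 0 4]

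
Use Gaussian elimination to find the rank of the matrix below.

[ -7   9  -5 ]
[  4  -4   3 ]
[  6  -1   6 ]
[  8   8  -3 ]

rank(A) = 3

Row reduction:
R2 <- R2 - (-4/7)*R1:  [   0  8/7  1/7 ]
R3 <- R3 - (-6/7)*R1:  [    0  47/7  12/7 ]
R4 <- R4 - (-8/7)*R1:  [     0  128/7  -61/7 ]
R3 <- R3 - (47/8)*R2:  [   0    0  7/8 ]
R4 <- R4 - (16)*R2:  [   0    0  -11 ]
R4 <- R4 - (-88/7)*R3:  [ 0  0  0 ]
Row echelon form:
[ -7    9   -5 ]
[  0  8/7  1/7 ]
[  0    0  7/8 ]
[  0    0    0 ]
Nonzero rows / pivot columns: 3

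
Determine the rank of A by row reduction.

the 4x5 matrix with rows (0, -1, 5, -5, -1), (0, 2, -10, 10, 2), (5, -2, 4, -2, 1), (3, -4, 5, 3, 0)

rank(A) = 3

Row reduction:
R1 <-> R3   (pivot in column 1 was zero)
[ 5  -2    4  -2   1 ]
[ 0   2  -10  10   2 ]
[ 0  -1    5  -5  -1 ]
[ 3  -4    5   3   0 ]
R4 <- R4 - (3/5)*R1:  [     0  -14/5   13/5   21/5   -3/5 ]
R3 <- R3 - (-1/2)*R2:  [ 0  0  0  0  0 ]
R4 <- R4 - (-7/5)*R2:  [     0      0  -57/5   91/5   11/5 ]
R3 <-> R4   (pivot in column 3 was zero)
[ 5  -2      4    -2     1 ]
[ 0   2    -10    10     2 ]
[ 0   0  -57/5  91/5  11/5 ]
[ 0   0      0     0     0 ]
Row echelon form:
[ 5  -2      4    -2     1 ]
[ 0   2    -10    10     2 ]
[ 0   0  -57/5  91/5  11/5 ]
[ 0   0      0     0     0 ]
Nonzero rows / pivot columns: 3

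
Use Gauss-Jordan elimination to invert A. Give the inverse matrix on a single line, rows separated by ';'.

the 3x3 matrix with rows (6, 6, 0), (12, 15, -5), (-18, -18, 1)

Gauss-Jordan on [A | I]:
R1 <- (1/6)*R1:  [   1    1    0  |  1/6    0    0 ]
R2 <- R2 - (12)*R1:  [  0   3  -5  |  -2   1   0 ]
R3 <- R3 - (-18)*R1:  [ 0  0  1  |  3  0  1 ]
R2 <- (1/3)*R2:  [    0     1  -5/3  |  -2/3   1/3     0 ]
R1 <- R1 - (1)*R2:  [    1     0   5/3  |   5/6  -1/3     0 ]
R1 <- R1 - (5/3)*R3:  [     1      0      0  |  -25/6   -1/3   -5/3 ]
R2 <- R2 - (-5/3)*R3:  [    0     1     0  |  13/3   1/3   5/3 ]
Right block of [I | A^{-1}] is the inverse:
[ -25/6  -1/3  -5/3 ]
[  13/3   1/3   5/3 ]
[     3     0     1 ]

inverse = [-25/6 -1/3 -5/3; 13/3 1/3 5/3; 3 0 1]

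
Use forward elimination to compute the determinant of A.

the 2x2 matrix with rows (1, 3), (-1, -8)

det(A) = -5

Forward elimination:
R2 <- R2 - (-1)*R1:  [  0  -5 ]
Upper-triangular form:
[ 1   3 ]
[ 0  -5 ]
det(A) = (-1)^0 * (1) * (-5) = -5  (0 row swaps -> sign +1)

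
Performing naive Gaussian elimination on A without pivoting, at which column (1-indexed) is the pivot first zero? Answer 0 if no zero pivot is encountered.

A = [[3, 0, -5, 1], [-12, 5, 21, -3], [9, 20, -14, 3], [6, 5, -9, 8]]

Naive forward elimination:
R2 <- R2 - (-4)*R1:  [ 0  5  1  1 ]
R3 <- R3 - (3)*R1:  [  0  20   1   0 ]
R4 <- R4 - (2)*R1:  [ 0  5  1  6 ]
R3 <- R3 - (4)*R2:  [  0   0  -3  -4 ]
R4 <- R4 - (1)*R2:  [ 0  0  0  5 ]
All pivots nonzero; naive elimination completes without hitting a zero pivot.

first zero-pivot column = 0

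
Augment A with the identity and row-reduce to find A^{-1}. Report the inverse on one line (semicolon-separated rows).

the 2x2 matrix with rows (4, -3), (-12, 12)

inverse = [1 1/4; 1 1/3]

Gauss-Jordan on [A | I]:
R1 <- (1/4)*R1:  [    1  -3/4  |   1/4     0 ]
R2 <- R2 - (-12)*R1:  [ 0  3  |  3  1 ]
R2 <- (1/3)*R2:  [   0    1  |    1  1/3 ]
R1 <- R1 - (-3/4)*R2:  [   1    0  |    1  1/4 ]
Right block of [I | A^{-1}] is the inverse:
[ 1  1/4 ]
[ 1  1/3 ]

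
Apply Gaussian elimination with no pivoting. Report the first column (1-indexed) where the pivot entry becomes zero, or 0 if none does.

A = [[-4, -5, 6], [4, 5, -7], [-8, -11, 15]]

Naive forward elimination:
R2 <- R2 - (-1)*R1:  [  0   0  -1 ]
R3 <- R3 - (2)*R1:  [  0  -1   3 ]
Matrix at this point:
[ -4  -5   6 ]
[  0   0  -1 ]
[  0  -1   3 ]
Pivot entry (2,2) is zero but row 3 has -1 in column 2 -> naive elimination stops; a row interchange (e.g. R2 <-> R3) would be required here.

first zero-pivot column = 2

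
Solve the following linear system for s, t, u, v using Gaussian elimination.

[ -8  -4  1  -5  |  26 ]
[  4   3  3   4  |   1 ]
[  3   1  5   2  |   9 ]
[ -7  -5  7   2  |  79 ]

Forward elimination on [A|b]:
R2 <- R2 - (-1/2)*R1:  [   0    1  7/2  3/2   14 ]
R3 <- R3 - (-3/8)*R1:  [    0  -1/2  43/8   1/8  75/4 ]
R4 <- R4 - (7/8)*R1:  [     0   -3/2   49/8   51/8  225/4 ]
R3 <- R3 - (-1/2)*R2:  [     0      0   57/8    7/8  103/4 ]
R4 <- R4 - (-3/2)*R2:  [     0      0   91/8   69/8  309/4 ]
R4 <- R4 - (91/57)*R3:  [       0        0        0   412/57  2060/57 ]
Row echelon form:
[ -8  -4     1      -5  |       26 ]
[  0   1   7/2     3/2  |       14 ]
[  0   0  57/8     7/8  |    103/4 ]
[  0   0     0  412/57  |  2060/57 ]
Back-substitution:
v = (2060/57) / (412/57) = 5
u = (103/4 - (7/8)*(5)) / (57/8) = 3
t = (14 - (7/2)*(3) - (3/2)*(5)) / 1 = -4
s = (26 - (-4)*(-4) - (1)*(3) - (-5)*(5)) / -8 = -4

(-4, -4, 3, 5)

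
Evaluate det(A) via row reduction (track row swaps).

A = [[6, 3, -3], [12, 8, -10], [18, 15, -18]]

det(A) = 36

Forward elimination:
R2 <- R2 - (2)*R1:  [  0   2  -4 ]
R3 <- R3 - (3)*R1:  [  0   6  -9 ]
R3 <- R3 - (3)*R2:  [ 0  0  3 ]
Upper-triangular form:
[ 6  3  -3 ]
[ 0  2  -4 ]
[ 0  0   3 ]
det(A) = (-1)^0 * (6) * (2) * (3) = 36  (0 row swaps -> sign +1)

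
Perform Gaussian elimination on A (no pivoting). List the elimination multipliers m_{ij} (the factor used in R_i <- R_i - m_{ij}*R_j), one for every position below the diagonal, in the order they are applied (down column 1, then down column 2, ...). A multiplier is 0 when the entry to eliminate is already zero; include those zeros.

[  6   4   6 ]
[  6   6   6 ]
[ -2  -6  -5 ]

multipliers: 1, -1/3, -7/3

Forward elimination:
R2 <- R2 - (1)*R1:  [ 0  2  0 ]
R3 <- R3 - (-1/3)*R1:  [     0  -14/3     -3 ]
R3 <- R3 - (-7/3)*R2:  [  0   0  -3 ]
Multipliers (in order of application): m_{21} = 1, m_{31} = -1/3, m_{32} = -7/3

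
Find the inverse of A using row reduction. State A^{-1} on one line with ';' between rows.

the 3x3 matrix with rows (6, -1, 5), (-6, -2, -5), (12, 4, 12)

Gauss-Jordan on [A | I]:
R1 <- (1/6)*R1:  [    1  -1/6   5/6  |   1/6     0     0 ]
R2 <- R2 - (-6)*R1:  [  0  -3   0  |   1   1   0 ]
R3 <- R3 - (12)*R1:  [  0   6   2  |  -2   0   1 ]
R2 <- (1/-3)*R2:  [    0     1     0  |  -1/3  -1/3     0 ]
R1 <- R1 - (-1/6)*R2:  [     1      0    5/6  |    1/9  -1/18      0 ]
R3 <- R3 - (6)*R2:  [ 0  0  2  |  0  2  1 ]
R3 <- (1/2)*R3:  [   0    0    1  |    0    1  1/2 ]
R1 <- R1 - (5/6)*R3:  [     1      0      0  |    1/9   -8/9  -5/12 ]
Right block of [I | A^{-1}] is the inverse:
[  1/9  -8/9  -5/12 ]
[ -1/3  -1/3      0 ]
[    0     1    1/2 ]

inverse = [1/9 -8/9 -5/12; -1/3 -1/3 0; 0 1 1/2]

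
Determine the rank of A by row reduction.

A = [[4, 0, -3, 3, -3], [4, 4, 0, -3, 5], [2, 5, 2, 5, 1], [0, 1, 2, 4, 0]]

rank(A) = 4

Row reduction:
R2 <- R2 - (1)*R1:  [  0   4   3  -6   8 ]
R3 <- R3 - (1/2)*R1:  [   0    5  7/2  7/2  5/2 ]
R3 <- R3 - (5/4)*R2:  [     0      0   -1/4     11  -15/2 ]
R4 <- R4 - (1/4)*R2:  [    0     0   5/4  11/2    -2 ]
R4 <- R4 - (-5)*R3:  [     0      0      0  121/2  -79/2 ]
Row echelon form:
[ 4  0    -3      3     -3 ]
[ 0  4     3     -6      8 ]
[ 0  0  -1/4     11  -15/2 ]
[ 0  0     0  121/2  -79/2 ]
Nonzero rows / pivot columns: 4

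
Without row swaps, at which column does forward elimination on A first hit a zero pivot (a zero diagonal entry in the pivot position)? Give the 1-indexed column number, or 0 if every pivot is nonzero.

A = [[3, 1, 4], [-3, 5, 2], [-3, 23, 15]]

Naive forward elimination:
R2 <- R2 - (-1)*R1:  [ 0  6  6 ]
R3 <- R3 - (-1)*R1:  [  0  24  19 ]
R3 <- R3 - (4)*R2:  [  0   0  -5 ]
All pivots nonzero; naive elimination completes without hitting a zero pivot.

first zero-pivot column = 0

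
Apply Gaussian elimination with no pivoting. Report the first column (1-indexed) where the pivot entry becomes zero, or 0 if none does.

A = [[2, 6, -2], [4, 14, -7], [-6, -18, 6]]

first zero-pivot column = 3

Naive forward elimination:
R2 <- R2 - (2)*R1:  [  0   2  -3 ]
R3 <- R3 - (-3)*R1:  [ 0  0  0 ]
Matrix at this point:
[ 2  6  -2 ]
[ 0  2  -3 ]
[ 0  0   0 ]
Pivot entry (3,3) in the last row is zero and there are no rows below to swap with -> zero pivot in column 3 (A is singular).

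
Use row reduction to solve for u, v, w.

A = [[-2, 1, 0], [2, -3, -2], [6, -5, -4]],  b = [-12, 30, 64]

(4, -4, -5)

Forward elimination on [A|b]:
R2 <- R2 - (-1)*R1:  [  0  -2  -2  18 ]
R3 <- R3 - (-3)*R1:  [  0  -2  -4  28 ]
R3 <- R3 - (1)*R2:  [  0   0  -2  10 ]
Row echelon form:
[ -2   1   0  |  -12 ]
[  0  -2  -2  |   18 ]
[  0   0  -2  |   10 ]
Back-substitution:
w = (10) / -2 = -5
v = (18 - (-2)*(-5)) / -2 = -4
u = (-12 - (1)*(-4)) / -2 = 4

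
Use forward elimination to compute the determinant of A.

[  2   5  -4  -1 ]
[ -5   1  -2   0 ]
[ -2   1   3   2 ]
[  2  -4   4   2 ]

det(A) = 156

Forward elimination:
R2 <- R2 - (-5/2)*R1:  [    0  27/2   -12  -5/2 ]
R3 <- R3 - (-1)*R1:  [  0   6  -1   1 ]
R4 <- R4 - (1)*R1:  [  0  -9   8   3 ]
R3 <- R3 - (4/9)*R2:  [    0     0  13/3  19/9 ]
R4 <- R4 - (-2/3)*R2:  [   0    0    0  4/3 ]
Upper-triangular form:
[ 2     5    -4    -1 ]
[ 0  27/2   -12  -5/2 ]
[ 0     0  13/3  19/9 ]
[ 0     0     0   4/3 ]
det(A) = (-1)^0 * (2) * (27/2) * (13/3) * (4/3) = 156  (0 row swaps -> sign +1)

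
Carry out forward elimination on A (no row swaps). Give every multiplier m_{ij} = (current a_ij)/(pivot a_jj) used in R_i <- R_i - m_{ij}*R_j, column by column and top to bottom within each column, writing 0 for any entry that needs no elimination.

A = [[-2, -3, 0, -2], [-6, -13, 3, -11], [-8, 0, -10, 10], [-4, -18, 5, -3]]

multipliers: 3, 4, 2, -3, 3, 4

Forward elimination:
R2 <- R2 - (3)*R1:  [  0  -4   3  -5 ]
R3 <- R3 - (4)*R1:  [   0   12  -10   18 ]
R4 <- R4 - (2)*R1:  [   0  -12    5    1 ]
R3 <- R3 - (-3)*R2:  [  0   0  -1   3 ]
R4 <- R4 - (3)*R2:  [  0   0  -4  16 ]
R4 <- R4 - (4)*R3:  [ 0  0  0  4 ]
Multipliers (in order of application): m_{21} = 3, m_{31} = 4, m_{41} = 2, m_{32} = -3, m_{42} = 3, m_{43} = 4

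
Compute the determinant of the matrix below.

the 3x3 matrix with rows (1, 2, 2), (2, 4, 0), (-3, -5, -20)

Forward elimination:
R2 <- R2 - (2)*R1:  [  0   0  -4 ]
R3 <- R3 - (-3)*R1:  [   0    1  -14 ]
R2 <-> R3   (pivot in column 2 was zero)
[ 1  2    2 ]
[ 0  1  -14 ]
[ 0  0   -4 ]
Upper-triangular form:
[ 1  2    2 ]
[ 0  1  -14 ]
[ 0  0   -4 ]
det(A) = (-1)^1 * (1) * (1) * (-4) = 4  (1 row swap -> sign -1)

det(A) = 4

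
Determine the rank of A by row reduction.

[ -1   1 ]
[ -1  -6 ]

rank(A) = 2

Row reduction:
R2 <- R2 - (1)*R1:  [  0  -7 ]
Row echelon form:
[ -1   1 ]
[  0  -7 ]
Nonzero rows / pivot columns: 2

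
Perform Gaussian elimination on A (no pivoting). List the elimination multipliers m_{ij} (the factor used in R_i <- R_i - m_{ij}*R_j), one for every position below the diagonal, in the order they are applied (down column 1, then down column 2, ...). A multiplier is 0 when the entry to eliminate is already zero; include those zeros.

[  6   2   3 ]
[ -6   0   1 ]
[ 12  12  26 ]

multipliers: -1, 2, 4

Forward elimination:
R2 <- R2 - (-1)*R1:  [ 0  2  4 ]
R3 <- R3 - (2)*R1:  [  0   8  20 ]
R3 <- R3 - (4)*R2:  [ 0  0  4 ]
Multipliers (in order of application): m_{21} = -1, m_{31} = 2, m_{32} = 4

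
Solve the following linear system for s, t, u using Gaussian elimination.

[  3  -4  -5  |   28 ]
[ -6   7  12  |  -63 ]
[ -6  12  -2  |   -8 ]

(-3, -3, -5)

Forward elimination on [A|b]:
R2 <- R2 - (-2)*R1:  [  0  -1   2  -7 ]
R3 <- R3 - (-2)*R1:  [   0    4  -12   48 ]
R3 <- R3 - (-4)*R2:  [  0   0  -4  20 ]
Row echelon form:
[ 3  -4  -5  |  28 ]
[ 0  -1   2  |  -7 ]
[ 0   0  -4  |  20 ]
Back-substitution:
u = (20) / -4 = -5
t = (-7 - (2)*(-5)) / -1 = -3
s = (28 - (-4)*(-3) - (-5)*(-5)) / 3 = -3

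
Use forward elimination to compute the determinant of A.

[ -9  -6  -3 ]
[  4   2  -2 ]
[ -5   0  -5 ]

Forward elimination:
R2 <- R2 - (-4/9)*R1:  [     0   -2/3  -10/3 ]
R3 <- R3 - (5/9)*R1:  [     0   10/3  -10/3 ]
R3 <- R3 - (-5)*R2:  [   0    0  -20 ]
Upper-triangular form:
[ -9    -6     -3 ]
[  0  -2/3  -10/3 ]
[  0     0    -20 ]
det(A) = (-1)^0 * (-9) * (-2/3) * (-20) = -120  (0 row swaps -> sign +1)

det(A) = -120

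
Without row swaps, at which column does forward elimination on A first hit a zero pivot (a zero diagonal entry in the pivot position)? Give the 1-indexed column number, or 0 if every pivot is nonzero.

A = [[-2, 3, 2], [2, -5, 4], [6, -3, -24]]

Naive forward elimination:
R2 <- R2 - (-1)*R1:  [  0  -2   6 ]
R3 <- R3 - (-3)*R1:  [   0    6  -18 ]
R3 <- R3 - (-3)*R2:  [ 0  0  0 ]
Matrix at this point:
[ -2   3  2 ]
[  0  -2  6 ]
[  0   0  0 ]
Pivot entry (3,3) in the last row is zero and there are no rows below to swap with -> zero pivot in column 3 (A is singular).

first zero-pivot column = 3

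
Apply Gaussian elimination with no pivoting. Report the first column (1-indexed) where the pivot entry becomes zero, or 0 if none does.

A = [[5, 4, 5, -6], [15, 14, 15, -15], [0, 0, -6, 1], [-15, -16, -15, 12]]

Naive forward elimination:
R2 <- R2 - (3)*R1:  [ 0  2  0  3 ]
R4 <- R4 - (-3)*R1:  [  0  -4   0  -6 ]
R4 <- R4 - (-2)*R2:  [ 0  0  0  0 ]
Matrix at this point:
[ 5  4   5  -6 ]
[ 0  2   0   3 ]
[ 0  0  -6   1 ]
[ 0  0   0   0 ]
Pivot entry (4,4) in the last row is zero and there are no rows below to swap with -> zero pivot in column 4 (A is singular).

first zero-pivot column = 4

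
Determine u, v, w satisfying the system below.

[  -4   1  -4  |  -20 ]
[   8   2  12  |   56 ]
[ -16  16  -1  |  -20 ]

Forward elimination on [A|b]:
R2 <- R2 - (-2)*R1:  [  0   4   4  16 ]
R3 <- R3 - (4)*R1:  [  0  12  15  60 ]
R3 <- R3 - (3)*R2:  [  0   0   3  12 ]
Row echelon form:
[ -4  1  -4  |  -20 ]
[  0  4   4  |   16 ]
[  0  0   3  |   12 ]
Back-substitution:
w = (12) / 3 = 4
v = (16 - (4)*(4)) / 4 = 0
u = (-20 - (1)*(0) - (-4)*(4)) / -4 = 1

(1, 0, 4)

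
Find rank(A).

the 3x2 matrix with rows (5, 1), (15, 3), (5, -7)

Row reduction:
R2 <- R2 - (3)*R1:  [ 0  0 ]
R3 <- R3 - (1)*R1:  [  0  -8 ]
R2 <-> R3   (pivot in column 2 was zero)
[ 5   1 ]
[ 0  -8 ]
[ 0   0 ]
Row echelon form:
[ 5   1 ]
[ 0  -8 ]
[ 0   0 ]
Nonzero rows / pivot columns: 2

rank(A) = 2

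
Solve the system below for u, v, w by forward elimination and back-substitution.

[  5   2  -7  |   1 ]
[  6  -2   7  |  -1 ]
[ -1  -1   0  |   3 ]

(0, -3, -1)

Forward elimination on [A|b]:
R2 <- R2 - (6/5)*R1:  [     0  -22/5   77/5  -11/5 ]
R3 <- R3 - (-1/5)*R1:  [    0  -3/5  -7/5  16/5 ]
R3 <- R3 - (3/22)*R2:  [    0     0  -7/2   7/2 ]
Row echelon form:
[ 5      2    -7  |      1 ]
[ 0  -22/5  77/5  |  -11/5 ]
[ 0      0  -7/2  |    7/2 ]
Back-substitution:
w = (7/2) / (-7/2) = -1
v = (-11/5 - (77/5)*(-1)) / (-22/5) = -3
u = (1 - (2)*(-3) - (-7)*(-1)) / 5 = 0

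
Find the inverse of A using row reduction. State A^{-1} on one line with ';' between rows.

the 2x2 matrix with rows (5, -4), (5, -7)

inverse = [7/15 -4/15; 1/3 -1/3]

Gauss-Jordan on [A | I]:
R1 <- (1/5)*R1:  [    1  -4/5  |   1/5     0 ]
R2 <- R2 - (5)*R1:  [  0  -3  |  -1   1 ]
R2 <- (1/-3)*R2:  [    0     1  |   1/3  -1/3 ]
R1 <- R1 - (-4/5)*R2:  [     1      0  |   7/15  -4/15 ]
Right block of [I | A^{-1}] is the inverse:
[ 7/15  -4/15 ]
[  1/3   -1/3 ]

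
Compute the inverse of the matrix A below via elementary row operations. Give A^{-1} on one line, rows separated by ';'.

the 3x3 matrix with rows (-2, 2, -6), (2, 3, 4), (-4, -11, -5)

Gauss-Jordan on [A | I]:
R1 <- (1/-2)*R1:  [    1    -1     3  |  -1/2     0     0 ]
R2 <- R2 - (2)*R1:  [  0   5  -2  |   1   1   0 ]
R3 <- R3 - (-4)*R1:  [   0  -15    7  |   -2    0    1 ]
R2 <- (1/5)*R2:  [    0     1  -2/5  |   1/5   1/5     0 ]
R1 <- R1 - (-1)*R2:  [     1      0   13/5  |  -3/10    1/5      0 ]
R3 <- R3 - (-15)*R2:  [ 0  0  1  |  1  3  1 ]
R1 <- R1 - (13/5)*R3:  [      1       0       0  |  -29/10   -38/5   -13/5 ]
R2 <- R2 - (-2/5)*R3:  [   0    1    0  |  3/5  7/5  2/5 ]
Right block of [I | A^{-1}] is the inverse:
[ -29/10  -38/5  -13/5 ]
[    3/5    7/5    2/5 ]
[      1      3      1 ]

inverse = [-29/10 -38/5 -13/5; 3/5 7/5 2/5; 1 3 1]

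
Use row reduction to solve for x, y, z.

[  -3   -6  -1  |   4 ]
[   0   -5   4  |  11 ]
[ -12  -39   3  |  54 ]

Forward elimination on [A|b]:
R3 <- R3 - (4)*R1:  [   0  -15    7   38 ]
R3 <- R3 - (3)*R2:  [  0   0  -5   5 ]
Row echelon form:
[ -3  -6  -1  |   4 ]
[  0  -5   4  |  11 ]
[  0   0  -5  |   5 ]
Back-substitution:
z = (5) / -5 = -1
y = (11 - (4)*(-1)) / -5 = -3
x = (4 - (-6)*(-3) - (-1)*(-1)) / -3 = 5

(5, -3, -1)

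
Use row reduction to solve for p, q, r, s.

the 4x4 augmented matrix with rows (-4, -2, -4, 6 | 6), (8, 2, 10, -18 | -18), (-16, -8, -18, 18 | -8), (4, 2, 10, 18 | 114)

Forward elimination on [A|b]:
R2 <- R2 - (-2)*R1:  [  0  -2   2  -6  -6 ]
R3 <- R3 - (4)*R1:  [   0    0   -2   -6  -32 ]
R4 <- R4 - (-1)*R1:  [   0    0    6   24  120 ]
R4 <- R4 - (-3)*R3:  [  0   0   0   6  24 ]
Row echelon form:
[ -4  -2  -4   6  |    6 ]
[  0  -2   2  -6  |   -6 ]
[  0   0  -2  -6  |  -32 ]
[  0   0   0   6  |   24 ]
Back-substitution:
s = (24) / 6 = 4
r = (-32 - (-6)*(4)) / -2 = 4
q = (-6 - (2)*(4) - (-6)*(4)) / -2 = -5
p = (6 - (-2)*(-5) - (-4)*(4) - (6)*(4)) / -4 = 3

(3, -5, 4, 4)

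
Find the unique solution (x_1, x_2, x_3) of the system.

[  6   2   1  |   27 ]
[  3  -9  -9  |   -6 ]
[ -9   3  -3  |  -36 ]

Forward elimination on [A|b]:
R2 <- R2 - (1/2)*R1:  [     0    -10  -19/2  -39/2 ]
R3 <- R3 - (-3/2)*R1:  [    0     6  -3/2   9/2 ]
R3 <- R3 - (-3/5)*R2:  [     0      0  -36/5  -36/5 ]
Row echelon form:
[ 6    2      1  |     27 ]
[ 0  -10  -19/2  |  -39/2 ]
[ 0    0  -36/5  |  -36/5 ]
Back-substitution:
x_3 = (-36/5) / (-36/5) = 1
x_2 = (-39/2 - (-19/2)*(1)) / -10 = 1
x_1 = (27 - (2)*(1) - (1)*(1)) / 6 = 4

(4, 1, 1)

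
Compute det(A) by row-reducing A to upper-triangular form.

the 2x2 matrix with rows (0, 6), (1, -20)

det(A) = -6

Forward elimination:
R1 <-> R2   (pivot in column 1 was zero)
[ 1  -20 ]
[ 0    6 ]
Upper-triangular form:
[ 1  -20 ]
[ 0    6 ]
det(A) = (-1)^1 * (1) * (6) = -6  (1 row swap -> sign -1)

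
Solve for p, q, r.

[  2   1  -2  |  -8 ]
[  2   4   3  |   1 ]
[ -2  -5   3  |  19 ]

Forward elimination on [A|b]:
R2 <- R2 - (1)*R1:  [ 0  3  5  9 ]
R3 <- R3 - (-1)*R1:  [  0  -4   1  11 ]
R3 <- R3 - (-4/3)*R2:  [    0     0  23/3    23 ]
Row echelon form:
[ 2  1    -2  |  -8 ]
[ 0  3     5  |   9 ]
[ 0  0  23/3  |  23 ]
Back-substitution:
r = (23) / (23/3) = 3
q = (9 - (5)*(3)) / 3 = -2
p = (-8 - (1)*(-2) - (-2)*(3)) / 2 = 0

(0, -2, 3)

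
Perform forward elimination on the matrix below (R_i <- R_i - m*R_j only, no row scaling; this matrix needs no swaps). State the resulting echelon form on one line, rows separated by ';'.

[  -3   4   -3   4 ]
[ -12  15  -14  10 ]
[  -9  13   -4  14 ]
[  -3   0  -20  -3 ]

REF = [-3 4 -3 4; 0 -1 -2 -6; 0 0 3 -4; 0 0 0 5]

Forward elimination:
R2 <- R2 - (4)*R1:  [  0  -1  -2  -6 ]
R3 <- R3 - (3)*R1:  [ 0  1  5  2 ]
R4 <- R4 - (1)*R1:  [   0   -4  -17   -7 ]
R3 <- R3 - (-1)*R2:  [  0   0   3  -4 ]
R4 <- R4 - (4)*R2:  [  0   0  -9  17 ]
R4 <- R4 - (-3)*R3:  [ 0  0  0  5 ]
Row echelon form:
[ -3   4  -3   4 ]
[  0  -1  -2  -6 ]
[  0   0   3  -4 ]
[  0   0   0   5 ]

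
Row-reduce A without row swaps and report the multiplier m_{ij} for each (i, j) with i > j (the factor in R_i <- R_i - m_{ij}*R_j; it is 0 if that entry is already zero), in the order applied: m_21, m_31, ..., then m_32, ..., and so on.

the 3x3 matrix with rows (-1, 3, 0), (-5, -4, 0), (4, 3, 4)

Forward elimination:
R2 <- R2 - (5)*R1:  [   0  -19    0 ]
R3 <- R3 - (-4)*R1:  [  0  15   4 ]
R3 <- R3 - (-15/19)*R2:  [ 0  0  4 ]
Multipliers (in order of application): m_{21} = 5, m_{31} = -4, m_{32} = -15/19

multipliers: 5, -4, -15/19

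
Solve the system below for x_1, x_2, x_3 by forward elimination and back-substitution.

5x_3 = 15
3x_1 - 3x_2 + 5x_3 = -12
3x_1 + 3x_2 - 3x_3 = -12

Forward elimination on [A|b]:
R1 <-> R2   (pivot in column 1 was zero)
[ 3  -3   5  -12 ]
[ 0   0   5   15 ]
[ 3   3  -3  -12 ]
R3 <- R3 - (1)*R1:  [  0   6  -8   0 ]
R2 <-> R3   (pivot in column 2 was zero)
[ 3  -3   5  -12 ]
[ 0   6  -8    0 ]
[ 0   0   5   15 ]
Row echelon form:
[ 3  -3   5  |  -12 ]
[ 0   6  -8  |    0 ]
[ 0   0   5  |   15 ]
Back-substitution:
x_3 = (15) / 5 = 3
x_2 = (0 - (-8)*(3)) / 6 = 4
x_1 = (-12 - (-3)*(4) - (5)*(3)) / 3 = -5

(-5, 4, 3)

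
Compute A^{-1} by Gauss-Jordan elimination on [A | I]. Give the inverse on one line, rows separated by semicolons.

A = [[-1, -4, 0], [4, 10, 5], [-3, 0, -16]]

Gauss-Jordan on [A | I]:
R1 <- (1/-1)*R1:  [  1   4   0  |  -1   0   0 ]
R2 <- R2 - (4)*R1:  [  0  -6   5  |   4   1   0 ]
R3 <- R3 - (-3)*R1:  [   0   12  -16  |   -3    0    1 ]
R2 <- (1/-6)*R2:  [    0     1  -5/6  |  -2/3  -1/6     0 ]
R1 <- R1 - (4)*R2:  [    1     0  10/3  |   5/3   2/3     0 ]
R3 <- R3 - (12)*R2:  [  0   0  -6  |   5   2   1 ]
R3 <- (1/-6)*R3:  [    0     0     1  |  -5/6  -1/3  -1/6 ]
R1 <- R1 - (10/3)*R3:  [    1     0     0  |  40/9  16/9   5/9 ]
R2 <- R2 - (-5/6)*R3:  [      0       1       0  |  -49/36    -4/9   -5/36 ]
Right block of [I | A^{-1}] is the inverse:
[   40/9  16/9    5/9 ]
[ -49/36  -4/9  -5/36 ]
[   -5/6  -1/3   -1/6 ]

inverse = [40/9 16/9 5/9; -49/36 -4/9 -5/36; -5/6 -1/3 -1/6]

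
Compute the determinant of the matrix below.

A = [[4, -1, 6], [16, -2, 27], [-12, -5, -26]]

det(A) = 32

Forward elimination:
R2 <- R2 - (4)*R1:  [ 0  2  3 ]
R3 <- R3 - (-3)*R1:  [  0  -8  -8 ]
R3 <- R3 - (-4)*R2:  [ 0  0  4 ]
Upper-triangular form:
[ 4  -1  6 ]
[ 0   2  3 ]
[ 0   0  4 ]
det(A) = (-1)^0 * (4) * (2) * (4) = 32  (0 row swaps -> sign +1)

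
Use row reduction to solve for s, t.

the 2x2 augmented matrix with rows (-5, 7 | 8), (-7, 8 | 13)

(-3, -1)

Forward elimination on [A|b]:
R2 <- R2 - (7/5)*R1:  [    0  -9/5   9/5 ]
Row echelon form:
[ -5     7  |    8 ]
[  0  -9/5  |  9/5 ]
Back-substitution:
t = (9/5) / (-9/5) = -1
s = (8 - (7)*(-1)) / -5 = -3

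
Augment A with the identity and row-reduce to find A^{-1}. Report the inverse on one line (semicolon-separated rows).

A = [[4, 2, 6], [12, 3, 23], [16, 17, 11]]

inverse = [179/12 -10/3 -7/6; -59/6 13/6 5/6; -13/2 3/2 1/2]

Gauss-Jordan on [A | I]:
R1 <- (1/4)*R1:  [   1  1/2  3/2  |  1/4    0    0 ]
R2 <- R2 - (12)*R1:  [  0  -3   5  |  -3   1   0 ]
R3 <- R3 - (16)*R1:  [   0    9  -13  |   -4    0    1 ]
R2 <- (1/-3)*R2:  [    0     1  -5/3  |     1  -1/3     0 ]
R1 <- R1 - (1/2)*R2:  [    1     0   7/3  |  -1/4   1/6     0 ]
R3 <- R3 - (9)*R2:  [   0    0    2  |  -13    3    1 ]
R3 <- (1/2)*R3:  [     0      0      1  |  -13/2    3/2    1/2 ]
R1 <- R1 - (7/3)*R3:  [      1       0       0  |  179/12   -10/3    -7/6 ]
R2 <- R2 - (-5/3)*R3:  [     0      1      0  |  -59/6   13/6    5/6 ]
Right block of [I | A^{-1}] is the inverse:
[ 179/12  -10/3  -7/6 ]
[  -59/6   13/6   5/6 ]
[  -13/2    3/2   1/2 ]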